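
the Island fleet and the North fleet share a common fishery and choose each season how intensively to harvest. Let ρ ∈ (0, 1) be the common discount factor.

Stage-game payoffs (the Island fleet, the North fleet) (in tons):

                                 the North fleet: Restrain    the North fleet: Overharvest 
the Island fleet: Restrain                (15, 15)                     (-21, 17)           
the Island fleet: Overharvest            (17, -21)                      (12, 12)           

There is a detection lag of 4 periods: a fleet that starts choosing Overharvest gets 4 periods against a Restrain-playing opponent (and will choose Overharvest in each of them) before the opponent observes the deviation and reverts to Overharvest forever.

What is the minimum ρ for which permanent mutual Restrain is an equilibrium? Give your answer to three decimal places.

Deviating for the 4 undetected periods gains 17−15 = 2 per period over cooperation, then loses 15−12 = 3 per period forever once punishment starts.
Gain: 2(1 + ρ + … + ρ^3); loss: 3·ρ^4/(1−ρ).
No profitable deviation ⇔ 2(1−ρ^4) ≤ 3·ρ^4, i.e. ρ^4 ≥ 2/(2+3) = 2/5.
Hence ρ ≥ (2/5)^(1/4) ≈ 0.795.

0.795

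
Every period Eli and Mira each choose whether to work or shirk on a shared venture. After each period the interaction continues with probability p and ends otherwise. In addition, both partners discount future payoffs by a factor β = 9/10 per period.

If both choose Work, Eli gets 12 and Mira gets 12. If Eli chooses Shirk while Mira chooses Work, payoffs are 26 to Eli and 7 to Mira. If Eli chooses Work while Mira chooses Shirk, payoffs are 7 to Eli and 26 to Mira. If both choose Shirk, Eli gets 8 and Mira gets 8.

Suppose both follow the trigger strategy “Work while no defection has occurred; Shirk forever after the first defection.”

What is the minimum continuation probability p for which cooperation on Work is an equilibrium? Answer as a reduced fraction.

With continuation probability p and discount β, the effective per-period discount factor is βp.
Grim-trigger IC: βp ≥ (26−12)/(26−8) = 7/9.
So p ≥ (7/9)/(9/10) = 70/81.

70/81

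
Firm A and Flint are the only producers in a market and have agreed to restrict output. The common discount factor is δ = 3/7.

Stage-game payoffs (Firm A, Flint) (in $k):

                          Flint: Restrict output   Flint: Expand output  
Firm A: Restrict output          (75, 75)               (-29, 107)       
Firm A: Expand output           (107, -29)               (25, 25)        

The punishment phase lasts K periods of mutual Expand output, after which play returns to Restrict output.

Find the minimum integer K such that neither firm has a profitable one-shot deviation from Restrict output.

3

IC: δ(1−δ^K)/(1−δ) ≥ (107−75)/(75−25) = 16/25.
With δ = 3/7: need 1 − δ^K ≥ 16/25·(1−3/7)/(3/7), i.e. δ^K ≤ 0.1467.
Since (3/7)^2 = 0.1837 and (3/7)^3 = 0.0787, the smallest such K is 3.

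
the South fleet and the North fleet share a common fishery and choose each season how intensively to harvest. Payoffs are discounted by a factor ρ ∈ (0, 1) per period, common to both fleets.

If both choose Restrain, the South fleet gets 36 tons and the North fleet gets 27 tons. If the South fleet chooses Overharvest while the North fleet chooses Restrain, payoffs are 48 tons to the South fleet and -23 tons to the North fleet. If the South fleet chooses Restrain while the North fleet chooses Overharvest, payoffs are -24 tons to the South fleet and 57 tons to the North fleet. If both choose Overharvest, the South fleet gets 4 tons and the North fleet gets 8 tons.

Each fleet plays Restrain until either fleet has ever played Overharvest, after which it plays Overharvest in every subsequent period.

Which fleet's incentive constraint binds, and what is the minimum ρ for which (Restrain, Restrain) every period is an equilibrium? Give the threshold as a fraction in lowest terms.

the South fleet: cooperation gives 36 each period; deviation gives 48 once then 4 forever.
  36/(1−ρ) ≥ 48 + 4ρ/(1−ρ) ⇒ ρ ≥ 12/44 = 3/11.
the North fleet: cooperation gives 27 each period; deviation gives 57 once then 8 forever.
  ρ ≥ 30/49.
Both must hold, so the binding constraint is the North fleet's: ρ ≥ 30/49.

the North fleet; ρ ≥ 30/49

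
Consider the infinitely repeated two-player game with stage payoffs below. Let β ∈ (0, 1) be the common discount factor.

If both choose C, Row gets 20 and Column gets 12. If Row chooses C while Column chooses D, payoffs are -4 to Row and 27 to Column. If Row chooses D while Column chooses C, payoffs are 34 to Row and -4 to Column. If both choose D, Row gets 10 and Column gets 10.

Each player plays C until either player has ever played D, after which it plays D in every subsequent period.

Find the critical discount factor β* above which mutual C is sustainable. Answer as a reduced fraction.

Row: cooperation gives 20 each period; deviation gives 34 once then 10 forever.
  20/(1−β) ≥ 34 + 10β/(1−β) ⇒ β ≥ 14/24 = 7/12.
Column: cooperation gives 12 each period; deviation gives 27 once then 10 forever.
  β ≥ 15/17.
Both must hold, so the binding constraint is Column's: β ≥ 15/17.

15/17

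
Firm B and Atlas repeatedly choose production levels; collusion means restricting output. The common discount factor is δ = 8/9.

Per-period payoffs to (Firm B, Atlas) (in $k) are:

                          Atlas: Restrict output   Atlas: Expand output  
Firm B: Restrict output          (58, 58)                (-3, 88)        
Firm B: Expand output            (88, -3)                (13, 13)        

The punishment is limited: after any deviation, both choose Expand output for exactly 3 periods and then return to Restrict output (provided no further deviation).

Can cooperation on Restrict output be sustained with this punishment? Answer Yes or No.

Comparing payoff streams over the 4 periods until play realigns: cooperate → 58(1+δ+…+δ^3); deviate → 88 + 13(δ+…+δ^3).
Cooperation is sustained iff (58−13)(δ+…+δ^3) ≥ 88−58.
δ+…+δ^3 = 8/9·(1−(8/9)^3)/(1−8/9) = 2.3813, and (88−58)/(58−13) = 0.6667.
2.3813 ≥ 0.6667, so cooperation is sustainable.

Yes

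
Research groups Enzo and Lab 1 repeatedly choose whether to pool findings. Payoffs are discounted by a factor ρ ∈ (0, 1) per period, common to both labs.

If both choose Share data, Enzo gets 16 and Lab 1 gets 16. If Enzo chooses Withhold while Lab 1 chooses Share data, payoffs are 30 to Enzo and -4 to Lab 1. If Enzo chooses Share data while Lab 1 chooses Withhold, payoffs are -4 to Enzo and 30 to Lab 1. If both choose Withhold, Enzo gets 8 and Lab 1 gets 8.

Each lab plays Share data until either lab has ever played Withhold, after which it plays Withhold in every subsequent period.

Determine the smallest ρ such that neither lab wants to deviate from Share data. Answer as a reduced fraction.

7/11

16/(1−ρ) ≥ 30 + 8ρ/(1−ρ)
16 ≥ 30 − 22ρ
ρ ≥ 14/22 = 7/11.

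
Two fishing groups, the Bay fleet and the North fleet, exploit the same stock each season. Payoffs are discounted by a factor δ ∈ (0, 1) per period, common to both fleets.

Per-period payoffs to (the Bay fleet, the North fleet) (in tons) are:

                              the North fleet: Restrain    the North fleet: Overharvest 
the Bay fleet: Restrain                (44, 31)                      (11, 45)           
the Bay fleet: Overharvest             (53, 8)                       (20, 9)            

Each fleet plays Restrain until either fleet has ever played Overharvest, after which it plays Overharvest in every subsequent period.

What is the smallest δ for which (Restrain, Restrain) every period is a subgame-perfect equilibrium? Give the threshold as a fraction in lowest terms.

7/18

For the Bay fleet: deviation gain 53−44 = 9, per-period punishment loss 44−20 = 24. IC gives δ ≥ 9/33 = 3/11.
For the North fleet: gain 14, loss 22 per period, so δ ≥ 14/36 = 7/18.
The tighter constraint is the North fleet's, so cooperation needs δ ≥ 7/18.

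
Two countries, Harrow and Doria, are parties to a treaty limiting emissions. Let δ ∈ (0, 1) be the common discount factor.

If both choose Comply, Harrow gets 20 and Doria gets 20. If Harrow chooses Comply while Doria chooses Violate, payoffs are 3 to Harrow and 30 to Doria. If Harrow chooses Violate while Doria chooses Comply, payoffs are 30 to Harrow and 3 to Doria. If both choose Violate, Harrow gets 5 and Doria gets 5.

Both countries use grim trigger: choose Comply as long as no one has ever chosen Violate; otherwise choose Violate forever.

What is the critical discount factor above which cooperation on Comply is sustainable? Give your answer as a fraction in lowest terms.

2/5

Cooperation forever yields 20 each period: 20/(1−δ).
Deviating yields 30 once, then 5 forever: 30 + 5δ/(1−δ).
No profitable deviation requires 20/(1−δ) ≥ 30 + 5δ/(1−δ).
Multiplying by (1−δ): 20 ≥ 30(1−δ) + 5δ = 30 − 25δ.
So 25δ ≥ 10, i.e. δ ≥ 10/25 = 2/5.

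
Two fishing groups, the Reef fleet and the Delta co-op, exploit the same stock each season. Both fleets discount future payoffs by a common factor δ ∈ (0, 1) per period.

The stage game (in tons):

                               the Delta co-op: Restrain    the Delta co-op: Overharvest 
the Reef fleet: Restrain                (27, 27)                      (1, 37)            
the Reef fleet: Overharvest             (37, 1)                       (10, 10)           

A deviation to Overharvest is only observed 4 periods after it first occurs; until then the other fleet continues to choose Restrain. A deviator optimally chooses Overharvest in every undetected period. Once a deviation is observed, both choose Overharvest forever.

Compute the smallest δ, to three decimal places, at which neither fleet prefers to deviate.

A deviator earns 37 for 4 periods, then 10 forever; cooperating earns 27 forever. Multiplying the IC by (1−δ):
27 ≥ 37(1−δ^4) + 10δ^4, so 27·δ^4 ≥ 10 and δ^4 ≥ 10/27.
δ ≥ (10/27)^(1/4) ≈ 0.780.

0.780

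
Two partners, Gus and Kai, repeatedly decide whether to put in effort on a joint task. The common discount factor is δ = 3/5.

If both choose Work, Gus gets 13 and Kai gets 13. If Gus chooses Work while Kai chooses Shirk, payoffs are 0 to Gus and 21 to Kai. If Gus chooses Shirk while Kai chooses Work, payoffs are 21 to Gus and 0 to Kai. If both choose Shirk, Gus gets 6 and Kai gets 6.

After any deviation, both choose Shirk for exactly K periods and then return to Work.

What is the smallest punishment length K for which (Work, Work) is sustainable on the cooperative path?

Need Σ_{k=1}^{K} δ^k ≥ (21−13)/(13−6) = 1.1429 at δ = 3/5.
At K = 2 the sum is 0.9600 < 1.1429; at K = 3 it is 1.1760 ≥ 1.1429.
So the minimum punishment length is K = 3.

3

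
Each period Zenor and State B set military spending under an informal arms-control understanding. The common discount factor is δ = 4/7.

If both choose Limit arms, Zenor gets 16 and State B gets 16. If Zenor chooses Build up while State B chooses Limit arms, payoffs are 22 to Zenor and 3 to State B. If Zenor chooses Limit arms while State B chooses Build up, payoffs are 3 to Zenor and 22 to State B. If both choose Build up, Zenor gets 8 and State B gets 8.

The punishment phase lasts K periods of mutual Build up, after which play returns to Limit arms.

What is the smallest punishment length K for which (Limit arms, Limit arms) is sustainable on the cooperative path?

2

Need Σ_{k=1}^{K} δ^k ≥ (22−16)/(16−8) = 0.7500 at δ = 4/7.
At K = 1 the sum is 0.5714 < 0.7500; at K = 2 it is 0.8980 ≥ 0.7500.
So the minimum punishment length is K = 2.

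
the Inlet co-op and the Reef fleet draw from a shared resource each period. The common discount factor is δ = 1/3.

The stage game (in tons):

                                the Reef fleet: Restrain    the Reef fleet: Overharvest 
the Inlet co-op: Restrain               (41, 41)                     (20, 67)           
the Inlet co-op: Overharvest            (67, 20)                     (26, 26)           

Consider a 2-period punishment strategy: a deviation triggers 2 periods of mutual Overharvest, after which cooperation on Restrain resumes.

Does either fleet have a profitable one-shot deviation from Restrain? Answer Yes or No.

Yes

A one-shot deviation gives 67 now, then 26 for 2 periods, then back to 41.
Gain from deviating: (67−41) today; loss: (41−26) in each of the next 2 periods.
No-deviation condition: (41−26)(δ+…+δ^2) ≥ 67−41, i.e. δ+…+δ^2 ≥ 26/15.
At δ = 1/3: δ+…+δ^2 = 0.4444 < 1.7333.
So cooperation is not sustainable.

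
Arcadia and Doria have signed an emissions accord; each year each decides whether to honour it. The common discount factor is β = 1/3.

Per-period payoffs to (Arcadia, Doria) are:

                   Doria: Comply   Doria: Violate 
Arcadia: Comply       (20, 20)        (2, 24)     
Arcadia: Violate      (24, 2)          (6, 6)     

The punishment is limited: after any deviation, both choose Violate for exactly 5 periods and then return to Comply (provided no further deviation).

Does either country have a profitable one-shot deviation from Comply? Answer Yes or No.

No

IC: β+…+β^5 ≥ (24−20)/(20−6) = 2/7.
At β = 1/3: partial sum = 0.4979 ≥ 0.2857. Cooperation sustainable.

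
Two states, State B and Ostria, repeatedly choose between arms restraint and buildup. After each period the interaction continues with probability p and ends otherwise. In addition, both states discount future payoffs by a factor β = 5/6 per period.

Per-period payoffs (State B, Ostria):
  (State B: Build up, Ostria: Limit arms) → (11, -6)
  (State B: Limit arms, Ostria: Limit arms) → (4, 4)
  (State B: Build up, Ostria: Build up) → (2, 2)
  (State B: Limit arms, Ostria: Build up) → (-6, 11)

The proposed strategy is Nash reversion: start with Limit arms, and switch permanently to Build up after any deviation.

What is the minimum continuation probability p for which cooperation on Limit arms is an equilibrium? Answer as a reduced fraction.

14/15

Expected continuation weight on next period's payoff is β·p = 5/6·p, which plays the role of the discount factor.
Cooperation requires 5/6·p ≥ (11−4)/(11−2) = 7/9, hence p ≥ 14/15.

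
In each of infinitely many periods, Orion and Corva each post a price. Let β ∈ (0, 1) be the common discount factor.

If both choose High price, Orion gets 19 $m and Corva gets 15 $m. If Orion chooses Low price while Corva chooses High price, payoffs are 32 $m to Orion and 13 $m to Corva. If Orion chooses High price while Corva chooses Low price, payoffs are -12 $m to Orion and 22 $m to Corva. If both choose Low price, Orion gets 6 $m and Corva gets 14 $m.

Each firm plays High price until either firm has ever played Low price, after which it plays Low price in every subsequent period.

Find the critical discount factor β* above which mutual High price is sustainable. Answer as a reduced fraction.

7/8

Orion's threshold: (32−19)/(32−6) = 1/2.
Corva's threshold: (22−15)/(22−14) = 7/8.
1/2 < 7/8, so Corva binds and β* = 7/8.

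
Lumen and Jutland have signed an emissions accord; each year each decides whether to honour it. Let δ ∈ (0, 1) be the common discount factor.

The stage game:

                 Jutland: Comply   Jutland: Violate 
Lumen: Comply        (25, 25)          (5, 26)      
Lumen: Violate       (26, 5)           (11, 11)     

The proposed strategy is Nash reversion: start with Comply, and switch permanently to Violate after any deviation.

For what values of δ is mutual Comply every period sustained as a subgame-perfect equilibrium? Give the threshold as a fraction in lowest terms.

Under grim trigger the critical discount factor is (T−C)/(T−P) with T = 26, C = 25, P = 11.
δ* = (26−25)/(26−11) = 1/15.

1/15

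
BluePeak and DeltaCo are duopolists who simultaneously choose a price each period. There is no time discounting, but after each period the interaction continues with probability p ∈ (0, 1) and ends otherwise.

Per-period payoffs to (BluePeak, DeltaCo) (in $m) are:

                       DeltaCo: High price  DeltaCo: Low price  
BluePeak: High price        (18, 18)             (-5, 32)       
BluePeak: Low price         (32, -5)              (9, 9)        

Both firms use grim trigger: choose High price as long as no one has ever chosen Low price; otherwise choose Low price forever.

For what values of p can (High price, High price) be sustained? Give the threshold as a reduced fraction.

Expected cooperation value is 18 + p·18 + p²·18 + … = 18/(1−p); deviation gives 32 + p·9/(1−p).
18 ≥ 32(1−p) + 9p ⇒ 23p ≥ 14 ⇒ p ≥ 14/23.

14/23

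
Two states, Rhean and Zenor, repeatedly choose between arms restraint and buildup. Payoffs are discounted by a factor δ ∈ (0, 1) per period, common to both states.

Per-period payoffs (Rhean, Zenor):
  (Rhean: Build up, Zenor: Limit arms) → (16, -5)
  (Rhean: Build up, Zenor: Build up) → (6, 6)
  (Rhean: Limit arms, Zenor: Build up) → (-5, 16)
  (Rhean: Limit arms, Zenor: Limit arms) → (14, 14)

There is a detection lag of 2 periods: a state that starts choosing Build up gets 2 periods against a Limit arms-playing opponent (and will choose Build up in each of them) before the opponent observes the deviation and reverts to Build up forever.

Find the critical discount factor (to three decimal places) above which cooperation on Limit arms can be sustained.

0.447

Deviating for the 2 undetected periods gains 16−14 = 2 per period over cooperation, then loses 14−6 = 8 per period forever once punishment starts.
Gain: 2(1 + δ + … + δ^1); loss: 8·δ^2/(1−δ).
No profitable deviation ⇔ 2(1−δ^2) ≤ 8·δ^2, i.e. δ^2 ≥ 2/(2+8) = 1/5.
Hence δ ≥ (1/5)^(1/2) ≈ 0.447.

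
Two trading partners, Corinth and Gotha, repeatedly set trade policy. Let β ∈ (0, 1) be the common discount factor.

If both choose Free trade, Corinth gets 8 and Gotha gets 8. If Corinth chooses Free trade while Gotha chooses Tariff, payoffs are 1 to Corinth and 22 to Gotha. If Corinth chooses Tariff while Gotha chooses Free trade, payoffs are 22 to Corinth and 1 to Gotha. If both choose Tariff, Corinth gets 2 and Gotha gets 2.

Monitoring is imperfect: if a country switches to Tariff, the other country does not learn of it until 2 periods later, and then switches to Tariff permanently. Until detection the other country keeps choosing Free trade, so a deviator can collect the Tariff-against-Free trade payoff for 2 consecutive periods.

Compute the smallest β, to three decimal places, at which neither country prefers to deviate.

0.837

Deviating for the 2 undetected periods gains 22−8 = 14 per period over cooperation, then loses 8−2 = 6 per period forever once punishment starts.
Gain: 14(1 + β + … + β^1); loss: 6·β^2/(1−β).
No profitable deviation ⇔ 14(1−β^2) ≤ 6·β^2, i.e. β^2 ≥ 14/(14+6) = 7/10.
Hence β ≥ (7/10)^(1/2) ≈ 0.837.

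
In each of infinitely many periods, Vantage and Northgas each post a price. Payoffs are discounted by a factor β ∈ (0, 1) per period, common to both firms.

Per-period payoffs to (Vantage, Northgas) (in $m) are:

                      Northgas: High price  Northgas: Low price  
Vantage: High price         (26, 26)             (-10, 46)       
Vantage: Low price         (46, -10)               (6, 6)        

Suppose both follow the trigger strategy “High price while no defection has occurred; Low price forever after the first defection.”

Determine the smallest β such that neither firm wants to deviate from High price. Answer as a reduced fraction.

26/(1−β) ≥ 46 + 6β/(1−β)
26 ≥ 46 − 40β
β ≥ 20/40 = 1/2.

1/2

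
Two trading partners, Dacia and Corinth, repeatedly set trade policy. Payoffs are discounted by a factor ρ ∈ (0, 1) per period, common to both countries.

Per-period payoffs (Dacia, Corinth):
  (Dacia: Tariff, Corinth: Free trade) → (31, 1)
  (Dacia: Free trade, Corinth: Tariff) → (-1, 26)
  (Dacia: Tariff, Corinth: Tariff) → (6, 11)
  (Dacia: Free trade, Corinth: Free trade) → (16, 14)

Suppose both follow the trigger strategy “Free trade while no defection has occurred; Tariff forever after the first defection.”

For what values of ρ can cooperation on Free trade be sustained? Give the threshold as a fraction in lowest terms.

4/5

For Dacia: deviation gain 31−16 = 15, per-period punishment loss 16−6 = 10. IC gives ρ ≥ 15/25 = 3/5.
For Corinth: gain 12, loss 3 per period, so ρ ≥ 12/15 = 4/5.
The tighter constraint is Corinth's, so cooperation needs ρ ≥ 4/5.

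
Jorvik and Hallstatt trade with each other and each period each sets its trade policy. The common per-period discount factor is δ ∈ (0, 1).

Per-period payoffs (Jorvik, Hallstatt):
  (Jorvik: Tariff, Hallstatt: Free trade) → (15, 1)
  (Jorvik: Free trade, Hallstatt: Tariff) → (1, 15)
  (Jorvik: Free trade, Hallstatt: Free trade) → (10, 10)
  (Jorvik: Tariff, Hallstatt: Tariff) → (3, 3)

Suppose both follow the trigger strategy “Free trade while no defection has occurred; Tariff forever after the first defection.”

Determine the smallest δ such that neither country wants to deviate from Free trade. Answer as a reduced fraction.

5/12

Under grim trigger the critical discount factor is (T−C)/(T−P) with T = 15, C = 10, P = 3.
δ* = (15−10)/(15−3) = 5/12.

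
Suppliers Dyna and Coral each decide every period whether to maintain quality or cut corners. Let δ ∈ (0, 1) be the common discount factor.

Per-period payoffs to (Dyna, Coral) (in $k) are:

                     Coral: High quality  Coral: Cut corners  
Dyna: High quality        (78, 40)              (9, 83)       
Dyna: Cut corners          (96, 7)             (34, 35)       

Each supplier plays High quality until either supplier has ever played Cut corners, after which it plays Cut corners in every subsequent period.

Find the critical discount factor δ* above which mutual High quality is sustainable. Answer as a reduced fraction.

Dyna's threshold: (96−78)/(96−34) = 9/31.
Coral's threshold: (83−40)/(83−35) = 43/48.
9/31 < 43/48, so Coral binds and δ* = 43/48.

43/48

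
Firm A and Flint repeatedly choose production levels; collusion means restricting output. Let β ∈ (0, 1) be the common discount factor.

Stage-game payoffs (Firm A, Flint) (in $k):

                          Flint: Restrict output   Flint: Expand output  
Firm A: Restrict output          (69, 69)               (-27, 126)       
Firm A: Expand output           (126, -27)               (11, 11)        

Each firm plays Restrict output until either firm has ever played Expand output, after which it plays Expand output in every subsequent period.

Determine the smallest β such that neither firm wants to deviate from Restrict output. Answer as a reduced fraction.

69/(1−β) ≥ 126 + 11β/(1−β)
69 ≥ 126 − 115β
β ≥ 57/115.

57/115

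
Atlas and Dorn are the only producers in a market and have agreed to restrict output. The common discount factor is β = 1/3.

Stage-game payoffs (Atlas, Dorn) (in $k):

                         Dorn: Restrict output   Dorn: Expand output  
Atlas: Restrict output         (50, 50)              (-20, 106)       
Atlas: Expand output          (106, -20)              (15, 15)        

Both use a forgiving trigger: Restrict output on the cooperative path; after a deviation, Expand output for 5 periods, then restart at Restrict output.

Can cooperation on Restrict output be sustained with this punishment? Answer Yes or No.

No

Comparing payoff streams over the 6 periods until play realigns: cooperate → 50(1+β+…+β^5); deviate → 106 + 15(β+…+β^5).
Cooperation is sustained iff (50−15)(β+…+β^5) ≥ 106−50.
β+…+β^5 = 1/3·(1−(1/3)^5)/(1−1/3) = 0.4979, and (106−50)/(50−15) = 1.6000.
0.4979 < 1.6000, so cooperation is not sustainable.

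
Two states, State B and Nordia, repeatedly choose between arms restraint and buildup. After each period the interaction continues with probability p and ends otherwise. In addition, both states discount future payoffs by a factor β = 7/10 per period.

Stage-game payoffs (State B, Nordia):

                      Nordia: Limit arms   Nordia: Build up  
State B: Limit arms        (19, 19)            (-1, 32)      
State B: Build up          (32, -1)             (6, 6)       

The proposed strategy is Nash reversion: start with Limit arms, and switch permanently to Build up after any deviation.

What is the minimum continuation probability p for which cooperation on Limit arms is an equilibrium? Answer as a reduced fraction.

Expected continuation weight on next period's payoff is β·p = 7/10·p, which plays the role of the discount factor.
Cooperation requires 7/10·p ≥ (32−19)/(32−6) = 1/2, hence p ≥ 5/7.

5/7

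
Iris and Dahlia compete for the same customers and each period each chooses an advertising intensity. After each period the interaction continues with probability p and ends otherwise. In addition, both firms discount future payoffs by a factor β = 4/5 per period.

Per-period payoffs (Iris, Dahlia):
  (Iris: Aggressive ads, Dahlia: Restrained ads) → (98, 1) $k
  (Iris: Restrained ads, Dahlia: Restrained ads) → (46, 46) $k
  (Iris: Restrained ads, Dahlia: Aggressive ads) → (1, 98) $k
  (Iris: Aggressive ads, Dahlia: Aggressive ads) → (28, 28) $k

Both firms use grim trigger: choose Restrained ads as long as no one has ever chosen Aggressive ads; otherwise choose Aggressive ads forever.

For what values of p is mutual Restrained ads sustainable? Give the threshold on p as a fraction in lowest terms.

13/14

With continuation probability p and discount β, the effective per-period discount factor is βp.
Grim-trigger IC: βp ≥ (98−46)/(98−28) = 26/35.
So p ≥ (26/35)/(4/5) = 13/14.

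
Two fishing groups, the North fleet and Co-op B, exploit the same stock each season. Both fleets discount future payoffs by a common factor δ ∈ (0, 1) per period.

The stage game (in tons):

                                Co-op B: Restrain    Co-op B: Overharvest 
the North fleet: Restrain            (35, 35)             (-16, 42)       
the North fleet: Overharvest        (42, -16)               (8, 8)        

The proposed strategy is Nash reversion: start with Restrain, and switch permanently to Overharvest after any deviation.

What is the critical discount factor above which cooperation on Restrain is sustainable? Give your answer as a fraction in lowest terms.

7/34

Under grim trigger the critical discount factor is (T−C)/(T−P) with T = 42, C = 35, P = 8.
δ* = (42−35)/(42−8) = 7/34.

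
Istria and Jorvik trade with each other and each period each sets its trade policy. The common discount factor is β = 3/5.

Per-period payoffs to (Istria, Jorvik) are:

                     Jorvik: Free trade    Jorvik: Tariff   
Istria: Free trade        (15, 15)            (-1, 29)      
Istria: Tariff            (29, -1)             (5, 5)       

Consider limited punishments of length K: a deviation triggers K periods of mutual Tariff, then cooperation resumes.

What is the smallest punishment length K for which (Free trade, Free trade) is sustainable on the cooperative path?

No profitable deviation requires (15−5)(β+…+β^K) ≥ 29−15, i.e. β+…+β^K ≥ 7/5 ≈ 1.4000.
With β = 3/5, the partial sums are K=1: 0.6000, K=2: 0.9600, K=3: 1.1760, K=4: 1.3056, K=5: 1.3834, K=6: 1.4300.
K = 6 is the first length at which the sum reaches 1.4000.

6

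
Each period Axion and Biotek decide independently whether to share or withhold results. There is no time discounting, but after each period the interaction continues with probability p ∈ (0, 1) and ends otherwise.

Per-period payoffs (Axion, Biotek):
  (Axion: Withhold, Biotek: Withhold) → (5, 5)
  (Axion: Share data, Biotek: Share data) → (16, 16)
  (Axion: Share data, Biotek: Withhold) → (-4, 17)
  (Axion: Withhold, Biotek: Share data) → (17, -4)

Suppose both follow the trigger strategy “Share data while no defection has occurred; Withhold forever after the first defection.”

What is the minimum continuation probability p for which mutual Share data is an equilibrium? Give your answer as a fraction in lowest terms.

1/12

With no time discounting, the continuation probability p plays the role of the discount factor.
Grim-trigger IC: 16/(1−p) ≥ 17 + 5p/(1−p) ⇒ p ≥ (17−16)/(17−5) = 1/12.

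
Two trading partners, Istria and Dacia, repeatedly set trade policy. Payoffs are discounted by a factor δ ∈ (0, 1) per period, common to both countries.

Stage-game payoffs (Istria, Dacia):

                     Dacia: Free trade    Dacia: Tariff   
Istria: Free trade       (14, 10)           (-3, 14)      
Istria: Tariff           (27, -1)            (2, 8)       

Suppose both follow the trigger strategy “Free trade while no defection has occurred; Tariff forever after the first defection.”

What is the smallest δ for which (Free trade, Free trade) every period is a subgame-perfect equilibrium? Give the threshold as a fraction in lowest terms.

Istria: cooperation gives 14 each period; deviation gives 27 once then 2 forever.
  14/(1−δ) ≥ 27 + 2δ/(1−δ) ⇒ δ ≥ 13/25.
Dacia: cooperation gives 10 each period; deviation gives 14 once then 8 forever.
  δ ≥ 4/6 = 2/3.
Both must hold, so the binding constraint is Dacia's: δ ≥ 2/3.

2/3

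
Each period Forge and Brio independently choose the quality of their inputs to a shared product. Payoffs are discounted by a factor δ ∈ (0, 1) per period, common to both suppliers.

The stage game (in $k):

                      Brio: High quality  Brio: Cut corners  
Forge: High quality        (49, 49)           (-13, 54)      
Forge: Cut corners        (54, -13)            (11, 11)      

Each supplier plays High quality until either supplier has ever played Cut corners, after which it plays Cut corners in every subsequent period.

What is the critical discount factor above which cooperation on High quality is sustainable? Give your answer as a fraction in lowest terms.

5/43

Cooperation forever yields 49 each period: 49/(1−δ).
Deviating yields 54 once, then 11 forever: 54 + 11δ/(1−δ).
No profitable deviation requires 49/(1−δ) ≥ 54 + 11δ/(1−δ).
Multiplying by (1−δ): 49 ≥ 54(1−δ) + 11δ = 54 − 43δ.
So 43δ ≥ 5, i.e. δ ≥ 5/43.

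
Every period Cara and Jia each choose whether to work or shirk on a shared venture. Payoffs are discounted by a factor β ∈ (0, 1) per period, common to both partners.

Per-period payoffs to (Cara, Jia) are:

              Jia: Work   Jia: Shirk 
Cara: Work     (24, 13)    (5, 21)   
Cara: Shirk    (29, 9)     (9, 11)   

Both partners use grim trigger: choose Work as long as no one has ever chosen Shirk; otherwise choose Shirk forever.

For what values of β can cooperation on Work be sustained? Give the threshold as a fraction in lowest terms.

4/5

Cara's threshold: (29−24)/(29−9) = 1/4.
Jia's threshold: (21−13)/(21−11) = 4/5.
1/4 < 4/5, so Jia binds and β* = 4/5.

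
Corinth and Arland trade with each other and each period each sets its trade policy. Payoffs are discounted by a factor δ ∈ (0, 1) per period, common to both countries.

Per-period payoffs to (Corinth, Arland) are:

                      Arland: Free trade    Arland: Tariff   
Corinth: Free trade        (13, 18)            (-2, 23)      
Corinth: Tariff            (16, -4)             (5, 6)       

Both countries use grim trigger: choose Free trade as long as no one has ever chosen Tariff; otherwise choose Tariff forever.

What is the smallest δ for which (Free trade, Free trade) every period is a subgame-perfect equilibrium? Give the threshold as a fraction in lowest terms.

For Corinth: deviation gain 16−13 = 3, per-period punishment loss 13−5 = 8. IC gives δ ≥ 3/11.
For Arland: gain 5, loss 12 per period, so δ ≥ 5/17.
The tighter constraint is Arland's, so cooperation needs δ ≥ 5/17.

5/17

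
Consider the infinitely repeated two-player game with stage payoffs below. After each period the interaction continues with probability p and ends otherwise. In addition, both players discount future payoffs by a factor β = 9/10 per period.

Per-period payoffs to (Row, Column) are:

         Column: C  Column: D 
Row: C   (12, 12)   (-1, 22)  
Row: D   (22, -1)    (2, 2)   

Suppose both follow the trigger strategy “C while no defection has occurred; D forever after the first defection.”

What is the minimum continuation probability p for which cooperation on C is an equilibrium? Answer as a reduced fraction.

5/9

Expected continuation weight on next period's payoff is β·p = 9/10·p, which plays the role of the discount factor.
Cooperation requires 9/10·p ≥ (22−12)/(22−2) = 1/2, hence p ≥ 5/9.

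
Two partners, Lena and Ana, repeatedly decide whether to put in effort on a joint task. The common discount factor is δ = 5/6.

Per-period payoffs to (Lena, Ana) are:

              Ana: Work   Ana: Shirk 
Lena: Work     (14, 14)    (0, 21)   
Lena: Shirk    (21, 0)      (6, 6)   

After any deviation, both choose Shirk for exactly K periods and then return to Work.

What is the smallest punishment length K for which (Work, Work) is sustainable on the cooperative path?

2

IC: δ(1−δ^K)/(1−δ) ≥ (21−14)/(14−6) = 7/8.
With δ = 5/6: need 1 − δ^K ≥ 7/8·(1−5/6)/(5/6), i.e. δ^K ≤ 0.8250.
Since (5/6)^1 = 0.8333 and (5/6)^2 = 0.6944, the smallest such K is 2.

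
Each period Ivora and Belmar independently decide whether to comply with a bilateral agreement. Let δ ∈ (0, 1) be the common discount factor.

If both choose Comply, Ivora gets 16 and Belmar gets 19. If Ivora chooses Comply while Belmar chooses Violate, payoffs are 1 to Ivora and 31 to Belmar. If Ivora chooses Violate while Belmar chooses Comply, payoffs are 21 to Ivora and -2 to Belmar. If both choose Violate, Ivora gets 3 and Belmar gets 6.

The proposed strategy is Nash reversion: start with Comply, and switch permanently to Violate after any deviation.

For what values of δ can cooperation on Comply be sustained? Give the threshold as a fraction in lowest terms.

12/25

Ivora: cooperation gives 16 each period; deviation gives 21 once then 3 forever.
  16/(1−δ) ≥ 21 + 3δ/(1−δ) ⇒ δ ≥ 5/18.
Belmar: cooperation gives 19 each period; deviation gives 31 once then 6 forever.
  δ ≥ 12/25.
Both must hold, so the binding constraint is Belmar's: δ ≥ 12/25.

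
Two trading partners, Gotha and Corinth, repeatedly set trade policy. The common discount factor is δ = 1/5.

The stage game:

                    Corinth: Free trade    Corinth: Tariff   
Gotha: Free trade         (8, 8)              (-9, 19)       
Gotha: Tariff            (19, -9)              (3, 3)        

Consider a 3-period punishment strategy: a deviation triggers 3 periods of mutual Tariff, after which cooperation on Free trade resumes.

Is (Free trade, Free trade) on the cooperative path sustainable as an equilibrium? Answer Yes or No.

A one-shot deviation gives 19 now, then 3 for 3 periods, then back to 8.
Gain from deviating: (19−8) today; loss: (8−3) in each of the next 3 periods.
No-deviation condition: (8−3)(δ+…+δ^3) ≥ 19−8, i.e. δ+…+δ^3 ≥ 11/5.
At δ = 1/5: δ+…+δ^3 = 0.2480 < 2.2000.
So cooperation is not sustainable.

No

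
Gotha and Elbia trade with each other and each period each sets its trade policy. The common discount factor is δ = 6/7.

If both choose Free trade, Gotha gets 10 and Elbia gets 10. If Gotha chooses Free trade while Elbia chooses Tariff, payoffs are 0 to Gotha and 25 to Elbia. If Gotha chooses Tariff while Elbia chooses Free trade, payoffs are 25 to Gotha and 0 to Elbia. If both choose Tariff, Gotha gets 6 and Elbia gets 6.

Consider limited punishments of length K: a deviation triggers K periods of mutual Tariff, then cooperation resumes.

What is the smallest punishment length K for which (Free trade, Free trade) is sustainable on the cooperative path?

7

IC: δ(1−δ^K)/(1−δ) ≥ (25−10)/(10−6) = 15/4.
With δ = 6/7: need 1 − δ^K ≥ 15/4·(1−6/7)/(6/7), i.e. δ^K ≤ 0.3750.
Since (6/7)^6 = 0.3966 and (6/7)^7 = 0.3399, the smallest such K is 7.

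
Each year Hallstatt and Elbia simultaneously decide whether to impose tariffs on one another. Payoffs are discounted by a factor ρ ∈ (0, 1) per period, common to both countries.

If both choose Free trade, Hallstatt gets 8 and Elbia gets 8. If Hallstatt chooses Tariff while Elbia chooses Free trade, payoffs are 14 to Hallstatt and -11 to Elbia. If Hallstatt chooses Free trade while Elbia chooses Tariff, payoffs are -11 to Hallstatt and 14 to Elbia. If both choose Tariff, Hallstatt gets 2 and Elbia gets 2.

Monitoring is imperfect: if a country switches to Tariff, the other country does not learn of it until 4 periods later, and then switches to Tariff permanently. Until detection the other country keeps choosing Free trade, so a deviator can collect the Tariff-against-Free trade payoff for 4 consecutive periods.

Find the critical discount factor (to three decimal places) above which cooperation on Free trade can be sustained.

0.841

A deviator earns 14 for 4 periods, then 2 forever; cooperating earns 8 forever. Multiplying the IC by (1−ρ):
8 ≥ 14(1−ρ^4) + 2ρ^4, so 12·ρ^4 ≥ 6 and ρ^4 ≥ 1/2.
ρ ≥ (1/2)^(1/4) ≈ 0.841.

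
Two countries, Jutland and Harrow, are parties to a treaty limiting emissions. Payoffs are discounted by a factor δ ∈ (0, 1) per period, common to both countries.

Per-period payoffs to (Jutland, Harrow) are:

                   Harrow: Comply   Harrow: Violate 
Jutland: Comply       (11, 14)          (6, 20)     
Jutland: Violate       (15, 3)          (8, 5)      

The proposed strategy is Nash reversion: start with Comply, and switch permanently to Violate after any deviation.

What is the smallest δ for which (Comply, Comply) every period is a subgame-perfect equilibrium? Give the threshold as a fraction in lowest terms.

Jutland's threshold: (15−11)/(15−8) = 4/7.
Harrow's threshold: (20−14)/(20−5) = 2/5.
4/7 > 2/5, so Jutland binds and δ* = 4/7.

4/7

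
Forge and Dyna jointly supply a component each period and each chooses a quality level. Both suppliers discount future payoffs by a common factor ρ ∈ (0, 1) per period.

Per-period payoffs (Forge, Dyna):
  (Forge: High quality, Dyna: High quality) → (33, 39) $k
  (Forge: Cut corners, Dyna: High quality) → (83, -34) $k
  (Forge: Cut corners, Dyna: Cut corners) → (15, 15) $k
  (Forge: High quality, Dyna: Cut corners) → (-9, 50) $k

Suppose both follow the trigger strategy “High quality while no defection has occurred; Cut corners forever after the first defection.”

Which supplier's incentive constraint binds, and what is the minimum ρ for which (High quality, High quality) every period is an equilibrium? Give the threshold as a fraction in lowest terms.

Forge; ρ ≥ 25/34

Forge: cooperation gives 33 each period; deviation gives 83 once then 15 forever.
  33/(1−ρ) ≥ 83 + 15ρ/(1−ρ) ⇒ ρ ≥ 50/68 = 25/34.
Dyna: cooperation gives 39 each period; deviation gives 50 once then 15 forever.
  ρ ≥ 11/35.
Both must hold, so the binding constraint is Forge's: ρ ≥ 25/34.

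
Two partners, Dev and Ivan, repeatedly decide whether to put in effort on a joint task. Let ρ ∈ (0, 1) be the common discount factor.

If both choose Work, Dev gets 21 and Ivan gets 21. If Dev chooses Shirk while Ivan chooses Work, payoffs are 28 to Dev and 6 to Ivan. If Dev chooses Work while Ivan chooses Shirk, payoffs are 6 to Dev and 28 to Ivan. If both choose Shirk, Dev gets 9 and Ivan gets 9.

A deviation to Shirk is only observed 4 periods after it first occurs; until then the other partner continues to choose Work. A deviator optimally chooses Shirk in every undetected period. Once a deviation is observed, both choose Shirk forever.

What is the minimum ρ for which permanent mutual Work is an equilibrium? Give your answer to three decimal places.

A deviator earns 28 for 4 periods, then 9 forever; cooperating earns 21 forever. Multiplying the IC by (1−ρ):
21 ≥ 28(1−ρ^4) + 9ρ^4, so 19·ρ^4 ≥ 7 and ρ^4 ≥ 7/19.
ρ ≥ (7/19)^(1/4) ≈ 0.779.

0.779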